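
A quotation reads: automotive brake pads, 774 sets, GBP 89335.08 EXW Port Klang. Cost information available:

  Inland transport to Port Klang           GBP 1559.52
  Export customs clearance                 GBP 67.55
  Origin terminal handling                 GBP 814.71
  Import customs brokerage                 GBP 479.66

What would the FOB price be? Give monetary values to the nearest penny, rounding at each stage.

FOB price: GBP 91776.86

Not relevant to the conversion: brokerage — on the buyer under both terms; not part of either seller's price.
From EXW to FOB, the seller additionally bears: inland to port, export clearance, origin terminal.
FOB price = 89335.08 + 1559.52 + 67.55 + 814.71 = 91776.86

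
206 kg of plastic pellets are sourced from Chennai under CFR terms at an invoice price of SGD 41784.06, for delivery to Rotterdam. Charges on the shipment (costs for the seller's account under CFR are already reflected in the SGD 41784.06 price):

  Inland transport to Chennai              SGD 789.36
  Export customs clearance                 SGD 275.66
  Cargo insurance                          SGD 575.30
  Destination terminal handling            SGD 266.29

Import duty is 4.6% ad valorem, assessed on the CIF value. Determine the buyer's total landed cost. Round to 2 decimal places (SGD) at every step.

CFR: the seller pays costs through ocean freight to the destination port, but not insurance.
Already in the invoice (seller's account under CFR): inland to port, export clearance — exclude.
CIF value = CFR price + insurance = 41784.06 + 575.30 = 42359.36
Import duty = 42359.36 × 4.6% = 1948.53
Buyer bears: insurance 575.30 + destination terminal 266.29 + duty 1948.53 = 2790.12
Landed cost = invoice 41784.06 + 2790.12 = 44574.18

Total landed cost: SGD 44574.18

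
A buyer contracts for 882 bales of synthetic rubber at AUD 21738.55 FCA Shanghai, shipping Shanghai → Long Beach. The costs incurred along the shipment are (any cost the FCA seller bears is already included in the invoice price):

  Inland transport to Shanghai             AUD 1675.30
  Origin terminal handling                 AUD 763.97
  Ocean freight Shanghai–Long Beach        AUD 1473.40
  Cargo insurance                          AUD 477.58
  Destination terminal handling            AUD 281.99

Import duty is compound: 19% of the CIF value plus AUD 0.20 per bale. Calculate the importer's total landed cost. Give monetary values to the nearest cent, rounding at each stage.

FCA: the seller delivers export-cleared goods to the carrier; the buyer bears costs from that point.
Already in the invoice (seller's account under FCA): inland to port — exclude.
CIF value = FCA price + origin terminal + freight + insurance = 21738.55 + 763.97 + 1473.40 + 477.58 = 24453.50
Ad valorem component: 24453.50 × 19% = 4646.17
Specific component: 882 × 0.20 = 176.40
Import duty = 4646.17 + 176.40 = 4822.57
Buyer bears: origin terminal 763.97 + freight 1473.40 + insurance 477.58 + destination terminal 281.99 + duty 4822.57 = 7819.51
Landed cost = invoice 21738.55 + 7819.51 = 29558.06

Total landed cost: AUD 29558.06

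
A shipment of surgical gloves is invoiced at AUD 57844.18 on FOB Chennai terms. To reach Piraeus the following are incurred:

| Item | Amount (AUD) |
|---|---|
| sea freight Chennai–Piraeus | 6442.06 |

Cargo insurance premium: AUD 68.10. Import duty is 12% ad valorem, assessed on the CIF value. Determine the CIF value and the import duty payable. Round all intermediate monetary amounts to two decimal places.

CIF = FOB price + freight + insurance
CIF = 57844.18 + 6442.06 + 68.10 = 64354.34
Import duty = 64354.34 × 12% = 7722.52

CIF value: AUD 64354.34; import duty: AUD 7722.52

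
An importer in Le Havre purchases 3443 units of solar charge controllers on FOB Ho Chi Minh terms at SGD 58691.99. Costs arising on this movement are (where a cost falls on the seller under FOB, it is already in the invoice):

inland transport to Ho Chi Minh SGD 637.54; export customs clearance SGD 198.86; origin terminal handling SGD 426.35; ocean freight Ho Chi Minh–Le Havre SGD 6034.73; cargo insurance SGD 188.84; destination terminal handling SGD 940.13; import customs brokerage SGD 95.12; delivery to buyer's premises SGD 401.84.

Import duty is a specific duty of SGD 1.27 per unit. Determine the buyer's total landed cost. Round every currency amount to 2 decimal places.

FOB: the seller bears costs until goods are on board at the origin port; the buyer bears freight, insurance and all costs thereafter.
Already in the invoice (seller's account under FOB): inland to port, export clearance, origin terminal — exclude.
CIF value = FOB price + freight + insurance = 58691.99 + 6034.73 + 188.84 = 64915.56
Import duty = 3443 × 1.27 = 4372.61
Buyer bears: freight 6034.73 + insurance 188.84 + destination terminal 940.13 + brokerage 95.12 + delivery 401.84 + duty 4372.61 = 12033.27
Landed cost = invoice 58691.99 + 12033.27 = 70725.26

Total landed cost: SGD 70725.26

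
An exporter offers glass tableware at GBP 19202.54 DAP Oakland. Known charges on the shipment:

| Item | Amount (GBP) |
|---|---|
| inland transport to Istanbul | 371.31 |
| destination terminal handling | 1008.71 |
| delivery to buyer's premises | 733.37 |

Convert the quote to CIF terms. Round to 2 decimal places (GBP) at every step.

CIF price: GBP 17460.46

Not relevant to the conversion: inland to port — on the seller under both DAP and CIF; already in the DAP price and stays in the CIF price.
From DAP to CIF, the seller no longer bears: destination terminal, delivery.
CIF price = 19202.54 − 1008.71 − 733.37 = 17460.46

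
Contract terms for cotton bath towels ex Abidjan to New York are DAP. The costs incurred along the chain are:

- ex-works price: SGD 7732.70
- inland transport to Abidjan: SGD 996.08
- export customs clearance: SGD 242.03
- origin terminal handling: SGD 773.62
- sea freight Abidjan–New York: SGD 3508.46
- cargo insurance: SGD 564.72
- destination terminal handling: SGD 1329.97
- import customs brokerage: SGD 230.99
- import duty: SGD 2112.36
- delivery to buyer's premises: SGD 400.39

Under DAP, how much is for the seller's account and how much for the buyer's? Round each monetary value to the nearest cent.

Seller: SGD 15547.97; buyer: SGD 2343.35

DAP: the seller bears all costs to the named destination except import duty and clearance.
Seller's account: goods 7732.70 + inland to port 996.08 + export clearance 242.03 + origin terminal 773.62 + freight 3508.46 + insurance 564.72 + destination terminal 1329.97 + delivery 400.39 = 15547.97
Buyer's account: brokerage 230.99 + duty 2112.36 = 2343.35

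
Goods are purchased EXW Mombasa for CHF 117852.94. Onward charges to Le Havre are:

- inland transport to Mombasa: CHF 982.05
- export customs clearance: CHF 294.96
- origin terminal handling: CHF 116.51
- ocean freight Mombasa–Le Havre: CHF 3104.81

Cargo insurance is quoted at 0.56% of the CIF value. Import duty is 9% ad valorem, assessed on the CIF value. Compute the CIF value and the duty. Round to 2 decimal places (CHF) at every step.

CIF value: CHF 123040.30; import duty: CHF 11073.63

Let C be the CIF value. C = EXW price + pre-shipment costs + freight + 0.56% × C
C − 0.56% × C = 117852.94 + 982.05 + 294.96 + 116.51 + 3104.81
0.9944 × C = 122351.27
C = 122351.27 / 0.9944 = 123040.30
Insurance premium = 0.56% × 123040.30 = 689.03
Import duty = 123040.30 × 9% = 11073.63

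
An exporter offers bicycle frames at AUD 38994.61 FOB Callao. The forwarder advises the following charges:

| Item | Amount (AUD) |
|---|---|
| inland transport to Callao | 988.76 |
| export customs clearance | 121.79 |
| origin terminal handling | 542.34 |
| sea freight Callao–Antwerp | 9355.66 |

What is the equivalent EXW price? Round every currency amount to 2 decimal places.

EXW price: AUD 37341.72

Not relevant to the conversion: freight — on the buyer under both terms; not part of either seller's price.
From FOB to EXW, the seller no longer bears: inland to port, export clearance, origin terminal.
EXW price = 38994.61 − 988.76 − 121.79 − 542.34 = 37341.72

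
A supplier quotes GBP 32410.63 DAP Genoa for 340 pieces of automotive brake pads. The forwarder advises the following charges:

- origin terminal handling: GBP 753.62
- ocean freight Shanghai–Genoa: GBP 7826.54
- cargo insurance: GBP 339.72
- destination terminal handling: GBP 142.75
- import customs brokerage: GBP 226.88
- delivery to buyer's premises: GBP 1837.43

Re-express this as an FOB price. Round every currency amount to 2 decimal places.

FOB price: GBP 22264.19

Not relevant to the conversion: origin terminal — on the seller under both DAP and FOB; already in the DAP price and stays in the FOB price. brokerage — on the buyer under both terms; not part of either seller's price.
From DAP to FOB, the seller no longer bears: freight, insurance, destination terminal, delivery.
FOB price = 32410.63 − 7826.54 − 339.72 − 142.75 − 1837.43 = 22264.19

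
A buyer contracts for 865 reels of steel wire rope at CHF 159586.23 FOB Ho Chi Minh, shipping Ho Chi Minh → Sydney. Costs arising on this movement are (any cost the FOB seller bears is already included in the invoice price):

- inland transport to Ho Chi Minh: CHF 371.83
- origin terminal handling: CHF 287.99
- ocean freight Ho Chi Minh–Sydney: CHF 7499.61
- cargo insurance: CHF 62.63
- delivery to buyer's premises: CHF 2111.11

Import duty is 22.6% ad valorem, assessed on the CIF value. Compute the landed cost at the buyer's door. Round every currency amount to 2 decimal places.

FOB: the seller bears costs until goods are on board at the origin port; the buyer bears freight, insurance and all costs thereafter.
Already in the invoice (seller's account under FOB): inland to port, origin terminal — exclude.
CIF value = FOB price + freight + insurance = 159586.23 + 7499.61 + 62.63 = 167148.47
Import duty = 167148.47 × 22.6% = 37775.55
Buyer bears: freight 7499.61 + insurance 62.63 + delivery 2111.11 + duty 37775.55 = 47448.90
Landed cost = invoice 159586.23 + 47448.90 = 207035.13

Total landed cost: CHF 207035.13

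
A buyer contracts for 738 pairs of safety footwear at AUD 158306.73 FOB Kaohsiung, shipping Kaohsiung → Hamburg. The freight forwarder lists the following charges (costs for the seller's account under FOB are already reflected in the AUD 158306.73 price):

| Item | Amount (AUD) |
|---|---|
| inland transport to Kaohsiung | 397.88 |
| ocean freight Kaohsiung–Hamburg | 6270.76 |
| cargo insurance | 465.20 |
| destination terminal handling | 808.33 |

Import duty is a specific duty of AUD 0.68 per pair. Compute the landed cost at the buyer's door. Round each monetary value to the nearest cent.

FOB: the seller bears costs until goods are on board at the origin port; the buyer bears freight, insurance and all costs thereafter.
Already in the invoice (seller's account under FOB): inland to port — exclude.
CIF value = FOB price + freight + insurance = 158306.73 + 6270.76 + 465.20 = 165042.69
Import duty = 738 × 0.68 = 501.84
Buyer bears: freight 6270.76 + insurance 465.20 + destination terminal 808.33 + duty 501.84 = 8046.13
Landed cost = invoice 158306.73 + 8046.13 = 166352.86

Total landed cost: AUD 166352.86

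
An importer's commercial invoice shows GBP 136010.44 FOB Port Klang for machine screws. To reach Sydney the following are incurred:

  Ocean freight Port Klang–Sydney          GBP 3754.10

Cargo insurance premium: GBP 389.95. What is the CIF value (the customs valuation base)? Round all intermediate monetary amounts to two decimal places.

CIF = FOB price + freight + insurance
CIF = 136010.44 + 3754.10 + 389.95 = 140154.49

CIF value: GBP 140154.49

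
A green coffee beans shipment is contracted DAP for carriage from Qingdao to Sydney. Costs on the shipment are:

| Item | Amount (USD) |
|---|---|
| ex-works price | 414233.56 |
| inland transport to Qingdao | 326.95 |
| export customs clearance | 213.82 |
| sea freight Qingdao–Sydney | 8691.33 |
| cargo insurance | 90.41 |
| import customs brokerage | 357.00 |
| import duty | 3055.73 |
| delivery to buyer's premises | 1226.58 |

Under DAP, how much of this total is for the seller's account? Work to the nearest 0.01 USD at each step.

DAP: the seller bears all costs to the named destination except import duty and clearance.
Seller's account: goods 414233.56 + inland to port 326.95 + export clearance 213.82 + freight 8691.33 + insurance 90.41 + delivery 1226.58 = 424782.65
Buyer's account: brokerage 357.00 + duty 3055.73 = 3412.73

Seller's account: USD 424782.65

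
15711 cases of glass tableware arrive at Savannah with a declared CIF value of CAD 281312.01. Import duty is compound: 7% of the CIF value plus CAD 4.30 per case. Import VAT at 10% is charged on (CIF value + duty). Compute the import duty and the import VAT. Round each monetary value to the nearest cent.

Import duty: CAD 87249.14; import VAT: CAD 36856.12

Ad valorem component: 281312.01 × 7% = 19691.84
Specific component: 15711 × 4.30 = 67557.30
Import duty = 19691.84 + 67557.30 = 87249.14
VAT base = CIF + duty = 281312.01 + 87249.14 = 368561.15
Import VAT = 368561.15 × 10% = 36856.12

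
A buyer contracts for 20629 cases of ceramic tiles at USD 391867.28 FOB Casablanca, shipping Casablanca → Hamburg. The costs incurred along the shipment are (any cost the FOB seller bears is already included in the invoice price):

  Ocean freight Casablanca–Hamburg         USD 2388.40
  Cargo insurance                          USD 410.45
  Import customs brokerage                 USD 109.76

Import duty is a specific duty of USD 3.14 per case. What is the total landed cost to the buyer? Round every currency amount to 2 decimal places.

FOB: the seller bears costs until goods are on board at the origin port; the buyer bears freight, insurance and all costs thereafter.
CIF value = FOB price + freight + insurance = 391867.28 + 2388.40 + 410.45 = 394666.13
Import duty = 20629 × 3.14 = 64775.06
Buyer bears: freight 2388.40 + insurance 410.45 + brokerage 109.76 + duty 64775.06 = 67683.67
Landed cost = invoice 391867.28 + 67683.67 = 459550.95

Total landed cost: USD 459550.95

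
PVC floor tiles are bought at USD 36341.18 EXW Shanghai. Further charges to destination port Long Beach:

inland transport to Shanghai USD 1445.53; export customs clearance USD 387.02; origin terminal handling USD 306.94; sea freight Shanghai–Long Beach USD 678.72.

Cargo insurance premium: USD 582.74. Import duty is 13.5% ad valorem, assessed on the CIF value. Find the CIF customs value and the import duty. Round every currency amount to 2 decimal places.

CIF = EXW price + pre-shipment costs + freight + insurance
CIF = 36341.18 + 1445.53 + 387.02 + 306.94 + 678.72 + 582.74 = 39742.13
Import duty = 39742.13 × 13.5% = 5365.19

CIF value: USD 39742.13; import duty: USD 5365.19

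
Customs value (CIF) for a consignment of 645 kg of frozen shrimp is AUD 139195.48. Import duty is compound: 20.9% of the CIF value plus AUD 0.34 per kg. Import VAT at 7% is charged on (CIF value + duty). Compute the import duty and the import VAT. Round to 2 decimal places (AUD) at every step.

Ad valorem component: 139195.48 × 20.9% = 29091.86
Specific component: 645 × 0.34 = 219.30
Import duty = 29091.86 + 219.30 = 29311.16
VAT base = CIF + duty = 139195.48 + 29311.16 = 168506.64
Import VAT = 168506.64 × 7% = 11795.46

Import duty: AUD 29311.16; import VAT: AUD 11795.46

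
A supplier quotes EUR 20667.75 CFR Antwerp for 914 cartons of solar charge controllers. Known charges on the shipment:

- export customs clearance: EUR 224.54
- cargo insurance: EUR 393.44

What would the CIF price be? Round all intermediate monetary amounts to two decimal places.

Not relevant to the conversion: export clearance — on the seller under both CFR and CIF; already in the CFR price and stays in the CIF price.
From CFR to CIF, the seller additionally bears: insurance.
CIF price = 20667.75 + 393.44 = 21061.19

CIF price: EUR 21061.19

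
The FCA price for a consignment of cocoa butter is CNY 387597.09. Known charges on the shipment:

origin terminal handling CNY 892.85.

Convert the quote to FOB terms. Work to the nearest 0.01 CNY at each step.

FOB price: CNY 388489.94

From FCA to FOB, the seller additionally bears: origin terminal.
FOB price = 387597.09 + 892.85 = 388489.94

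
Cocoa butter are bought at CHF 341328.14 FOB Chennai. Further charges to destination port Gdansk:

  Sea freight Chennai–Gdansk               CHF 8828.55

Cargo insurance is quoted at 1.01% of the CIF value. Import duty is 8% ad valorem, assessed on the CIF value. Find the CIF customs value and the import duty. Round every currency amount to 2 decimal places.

Let C be the CIF value. C = FOB price + freight + 1.01% × C
C − 1.01% × C = 341328.14 + 8828.55
0.9899 × C = 350156.69
C = 350156.69 / 0.9899 = 353729.36
Insurance premium = 1.01% × 353729.36 = 3572.67
Import duty = 353729.36 × 8% = 28298.35

CIF value: CHF 353729.36; import duty: CHF 28298.35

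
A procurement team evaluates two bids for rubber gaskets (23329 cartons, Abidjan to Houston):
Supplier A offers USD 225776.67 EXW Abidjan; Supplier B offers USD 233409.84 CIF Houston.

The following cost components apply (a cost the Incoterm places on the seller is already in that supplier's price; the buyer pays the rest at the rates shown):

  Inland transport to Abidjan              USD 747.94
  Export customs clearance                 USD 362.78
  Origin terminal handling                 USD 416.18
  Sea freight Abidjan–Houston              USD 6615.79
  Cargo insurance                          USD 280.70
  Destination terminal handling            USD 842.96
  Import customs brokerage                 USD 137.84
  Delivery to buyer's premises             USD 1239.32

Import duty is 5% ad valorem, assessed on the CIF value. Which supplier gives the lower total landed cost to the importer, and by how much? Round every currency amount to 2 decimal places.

Supplier B is cheaper by USD 829.73

Supplier A (EXW):
CIF value = EXW price + inland to port + export clearance + origin terminal + freight + insurance = 225776.67 + 747.94 + 362.78 + 416.18 + 6615.79 + 280.70 = 234200.06
Import duty = 234200.06 × 5% = 11710.00
Buyer bears (A): 747.94 + 362.78 + 416.18 + 6615.79 + 280.70 + 842.96 + 137.84 + 1239.32 = 10643.51
Landed cost (A) = invoice 225776.67 + 10643.51 + duty 11710.00 = 248130.18
Supplier B (CIF):
The CIF price already equals the CIF value: 233409.84
Import duty = 233409.84 × 5% = 11670.49
Buyer bears (B): 842.96 + 137.84 + 1239.32 = 2220.12
Landed cost (B) = invoice 233409.84 + 2220.12 + duty 11670.49 = 247300.45
Difference = |248130.18 − 247300.45| = 829.73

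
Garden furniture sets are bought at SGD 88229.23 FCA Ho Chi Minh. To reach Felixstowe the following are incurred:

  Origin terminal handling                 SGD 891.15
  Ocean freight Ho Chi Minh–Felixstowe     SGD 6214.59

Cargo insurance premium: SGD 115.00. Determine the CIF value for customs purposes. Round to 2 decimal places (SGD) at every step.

CIF value: SGD 95449.97

CIF = FCA price + pre-shipment costs + freight + insurance
CIF = 88229.23 + 891.15 + 6214.59 + 115.00 = 95449.97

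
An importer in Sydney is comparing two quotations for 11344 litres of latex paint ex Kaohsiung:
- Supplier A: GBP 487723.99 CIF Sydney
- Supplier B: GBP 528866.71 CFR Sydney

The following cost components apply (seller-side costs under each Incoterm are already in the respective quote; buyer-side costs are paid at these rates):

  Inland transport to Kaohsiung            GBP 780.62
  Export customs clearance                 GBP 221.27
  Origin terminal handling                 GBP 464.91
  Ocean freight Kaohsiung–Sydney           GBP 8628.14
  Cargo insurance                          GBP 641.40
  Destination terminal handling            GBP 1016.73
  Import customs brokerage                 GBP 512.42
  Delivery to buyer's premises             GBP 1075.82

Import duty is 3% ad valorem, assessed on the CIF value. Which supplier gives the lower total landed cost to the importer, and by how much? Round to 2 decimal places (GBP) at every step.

Supplier A (CIF):
The CIF price already equals the CIF value: 487723.99
Import duty = 487723.99 × 3% = 14631.72
Buyer bears (A): 1016.73 + 512.42 + 1075.82 = 2604.97
Landed cost (A) = invoice 487723.99 + 2604.97 + duty 14631.72 = 504960.68
Supplier B (CFR):
CIF value = CFR price + insurance = 528866.71 + 641.40 = 529508.11
Import duty = 529508.11 × 3% = 15885.24
Buyer bears (B): 641.40 + 1016.73 + 512.42 + 1075.82 = 3246.37
Landed cost (B) = invoice 528866.71 + 3246.37 + duty 15885.24 = 547998.32
Difference = |504960.68 − 547998.32| = 43037.64

Supplier A is cheaper by GBP 43037.64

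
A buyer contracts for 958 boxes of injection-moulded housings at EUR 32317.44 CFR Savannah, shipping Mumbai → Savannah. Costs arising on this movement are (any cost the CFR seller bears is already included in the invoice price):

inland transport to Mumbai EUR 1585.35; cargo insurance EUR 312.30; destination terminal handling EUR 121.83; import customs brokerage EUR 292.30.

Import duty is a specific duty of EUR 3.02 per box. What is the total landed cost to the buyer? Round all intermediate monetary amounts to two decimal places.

CFR: the seller pays costs through ocean freight to the destination port, but not insurance.
Already in the invoice (seller's account under CFR): inland to port — exclude.
CIF value = CFR price + insurance = 32317.44 + 312.30 = 32629.74
Import duty = 958 × 3.02 = 2893.16
Buyer bears: insurance 312.30 + destination terminal 121.83 + brokerage 292.30 + duty 2893.16 = 3619.59
Landed cost = invoice 32317.44 + 3619.59 = 35937.03

Total landed cost: EUR 35937.03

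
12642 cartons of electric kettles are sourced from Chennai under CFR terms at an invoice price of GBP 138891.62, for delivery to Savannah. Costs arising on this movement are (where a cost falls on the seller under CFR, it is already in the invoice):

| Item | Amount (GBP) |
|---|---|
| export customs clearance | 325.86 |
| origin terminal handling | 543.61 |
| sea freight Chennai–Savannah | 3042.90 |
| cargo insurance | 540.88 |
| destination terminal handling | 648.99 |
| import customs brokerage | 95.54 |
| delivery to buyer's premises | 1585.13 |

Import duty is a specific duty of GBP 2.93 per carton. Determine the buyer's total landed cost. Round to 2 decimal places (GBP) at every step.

Total landed cost: GBP 178803.22

CFR: the seller pays costs through ocean freight to the destination port, but not insurance.
Already in the invoice (seller's account under CFR): export clearance, origin terminal, freight — exclude.
CIF value = CFR price + insurance = 138891.62 + 540.88 = 139432.50
Import duty = 12642 × 2.93 = 37041.06
Buyer bears: insurance 540.88 + destination terminal 648.99 + brokerage 95.54 + delivery 1585.13 + duty 37041.06 = 39911.60
Landed cost = invoice 138891.62 + 39911.60 = 178803.22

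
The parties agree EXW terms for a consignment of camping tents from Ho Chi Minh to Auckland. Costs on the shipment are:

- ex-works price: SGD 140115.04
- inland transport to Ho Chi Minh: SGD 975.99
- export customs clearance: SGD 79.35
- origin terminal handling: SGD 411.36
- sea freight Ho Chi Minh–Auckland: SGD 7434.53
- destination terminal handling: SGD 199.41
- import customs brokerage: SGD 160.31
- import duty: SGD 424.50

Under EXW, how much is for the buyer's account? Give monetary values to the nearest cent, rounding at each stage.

Buyer's account: SGD 9685.45

EXW: the seller makes goods available at their premises; the buyer bears all onward costs.
Seller's account: goods 140115.04 = 140115.04
Buyer's account: inland to port 975.99 + export clearance 79.35 + origin terminal 411.36 + freight 7434.53 + destination terminal 199.41 + brokerage 160.31 + duty 424.50 = 9685.45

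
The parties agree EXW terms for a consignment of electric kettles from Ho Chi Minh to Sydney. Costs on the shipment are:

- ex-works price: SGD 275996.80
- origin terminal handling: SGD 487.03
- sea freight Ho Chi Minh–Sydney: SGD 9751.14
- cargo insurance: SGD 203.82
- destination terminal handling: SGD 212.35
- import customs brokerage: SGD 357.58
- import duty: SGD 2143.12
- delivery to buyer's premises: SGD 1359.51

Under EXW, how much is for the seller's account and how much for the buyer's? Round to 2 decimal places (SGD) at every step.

EXW: the seller makes goods available at their premises; the buyer bears all onward costs.
Seller's account: goods 275996.80 = 275996.80
Buyer's account: origin terminal 487.03 + freight 9751.14 + insurance 203.82 + destination terminal 212.35 + brokerage 357.58 + duty 2143.12 + delivery 1359.51 = 14514.55

Seller: SGD 275996.80; buyer: SGD 14514.55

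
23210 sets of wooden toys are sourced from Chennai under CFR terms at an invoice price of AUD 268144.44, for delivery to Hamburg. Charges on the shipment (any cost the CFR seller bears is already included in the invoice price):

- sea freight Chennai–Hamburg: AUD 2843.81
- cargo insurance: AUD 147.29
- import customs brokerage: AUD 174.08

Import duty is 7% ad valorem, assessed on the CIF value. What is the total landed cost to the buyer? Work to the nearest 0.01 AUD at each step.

Total landed cost: AUD 287246.23

CFR: the seller pays costs through ocean freight to the destination port, but not insurance.
Already in the invoice (seller's account under CFR): freight — exclude.
CIF value = CFR price + insurance = 268144.44 + 147.29 = 268291.73
Import duty = 268291.73 × 7% = 18780.42
Buyer bears: insurance 147.29 + brokerage 174.08 + duty 18780.42 = 19101.79
Landed cost = invoice 268144.44 + 19101.79 = 287246.23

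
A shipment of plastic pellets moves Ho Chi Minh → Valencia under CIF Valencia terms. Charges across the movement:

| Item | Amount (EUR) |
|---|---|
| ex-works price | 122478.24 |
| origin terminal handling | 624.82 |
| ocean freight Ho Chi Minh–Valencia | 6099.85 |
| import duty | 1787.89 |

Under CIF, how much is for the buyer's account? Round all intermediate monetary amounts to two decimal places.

CIF: the seller pays costs through ocean freight and marine insurance to the destination port.
Seller's account: goods 122478.24 + origin terminal 624.82 + freight 6099.85 = 129202.91
Buyer's account: duty 1787.89 = 1787.89

Buyer's account: EUR 1787.89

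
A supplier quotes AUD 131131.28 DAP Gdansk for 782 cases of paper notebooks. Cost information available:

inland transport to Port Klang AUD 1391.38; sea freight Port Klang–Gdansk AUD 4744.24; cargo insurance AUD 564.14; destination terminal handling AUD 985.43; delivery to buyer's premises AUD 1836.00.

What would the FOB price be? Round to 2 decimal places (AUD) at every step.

Not relevant to the conversion: inland to port — on the seller under both DAP and FOB; already in the DAP price and stays in the FOB price.
From DAP to FOB, the seller no longer bears: freight, insurance, destination terminal, delivery.
FOB price = 131131.28 − 4744.24 − 564.14 − 985.43 − 1836.00 = 123001.47

FOB price: AUD 123001.47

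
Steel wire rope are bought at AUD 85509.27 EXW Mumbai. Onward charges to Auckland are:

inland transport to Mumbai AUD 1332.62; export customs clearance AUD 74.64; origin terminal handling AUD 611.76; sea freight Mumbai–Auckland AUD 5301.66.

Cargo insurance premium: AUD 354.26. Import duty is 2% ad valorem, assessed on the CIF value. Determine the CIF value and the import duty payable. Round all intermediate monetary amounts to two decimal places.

CIF = EXW price + pre-shipment costs + freight + insurance
CIF = 85509.27 + 1332.62 + 74.64 + 611.76 + 5301.66 + 354.26 = 93184.21
Import duty = 93184.21 × 2% = 1863.68

CIF value: AUD 93184.21; import duty: AUD 1863.68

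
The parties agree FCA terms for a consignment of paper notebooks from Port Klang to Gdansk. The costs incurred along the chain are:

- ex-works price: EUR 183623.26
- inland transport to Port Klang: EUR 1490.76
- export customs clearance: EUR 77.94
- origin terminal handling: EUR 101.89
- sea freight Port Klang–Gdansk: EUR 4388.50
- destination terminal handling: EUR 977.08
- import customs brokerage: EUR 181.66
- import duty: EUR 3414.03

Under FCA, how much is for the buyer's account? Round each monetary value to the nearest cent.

Buyer's account: EUR 9063.16

FCA: the seller delivers export-cleared goods to the carrier; the buyer bears costs from that point.
Seller's account: goods 183623.26 + inland to port 1490.76 + export clearance 77.94 = 185191.96
Buyer's account: origin terminal 101.89 + freight 4388.50 + destination terminal 977.08 + brokerage 181.66 + duty 3414.03 = 9063.16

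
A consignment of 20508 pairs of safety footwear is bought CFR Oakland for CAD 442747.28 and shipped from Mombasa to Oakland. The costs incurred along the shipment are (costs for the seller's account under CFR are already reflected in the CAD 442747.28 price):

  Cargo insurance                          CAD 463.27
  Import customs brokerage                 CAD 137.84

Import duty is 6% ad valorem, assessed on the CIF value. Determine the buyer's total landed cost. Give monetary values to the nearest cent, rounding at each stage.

CFR: the seller pays costs through ocean freight to the destination port, but not insurance.
CIF value = CFR price + insurance = 442747.28 + 463.27 = 443210.55
Import duty = 443210.55 × 6% = 26592.63
Buyer bears: insurance 463.27 + brokerage 137.84 + duty 26592.63 = 27193.74
Landed cost = invoice 442747.28 + 27193.74 = 469941.02

Total landed cost: CAD 469941.02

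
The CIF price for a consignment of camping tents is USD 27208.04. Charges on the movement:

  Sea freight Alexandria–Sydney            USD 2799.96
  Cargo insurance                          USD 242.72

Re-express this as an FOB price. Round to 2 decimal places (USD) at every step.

From CIF to FOB, the seller no longer bears: freight, insurance.
FOB price = 27208.04 − 2799.96 − 242.72 = 24165.36

FOB price: USD 24165.36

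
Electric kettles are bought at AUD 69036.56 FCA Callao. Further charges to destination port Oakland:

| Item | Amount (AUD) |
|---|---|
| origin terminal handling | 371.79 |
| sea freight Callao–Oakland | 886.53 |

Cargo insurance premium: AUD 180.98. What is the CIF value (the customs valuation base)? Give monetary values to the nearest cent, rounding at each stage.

CIF = FCA price + pre-shipment costs + freight + insurance
CIF = 69036.56 + 371.79 + 886.53 + 180.98 = 70475.86

CIF value: AUD 70475.86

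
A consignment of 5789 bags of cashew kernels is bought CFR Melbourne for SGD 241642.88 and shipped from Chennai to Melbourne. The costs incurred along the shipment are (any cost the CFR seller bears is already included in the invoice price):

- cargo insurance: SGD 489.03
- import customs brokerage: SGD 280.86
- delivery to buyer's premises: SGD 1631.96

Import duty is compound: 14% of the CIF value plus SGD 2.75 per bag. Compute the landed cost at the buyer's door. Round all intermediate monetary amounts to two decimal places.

Total landed cost: SGD 293862.95

CFR: the seller pays costs through ocean freight to the destination port, but not insurance.
CIF value = CFR price + insurance = 241642.88 + 489.03 = 242131.91
Ad valorem component: 242131.91 × 14% = 33898.47
Specific component: 5789 × 2.75 = 15919.75
Import duty = 33898.47 + 15919.75 = 49818.22
Buyer bears: insurance 489.03 + brokerage 280.86 + delivery 1631.96 + duty 49818.22 = 52220.07
Landed cost = invoice 241642.88 + 52220.07 = 293862.95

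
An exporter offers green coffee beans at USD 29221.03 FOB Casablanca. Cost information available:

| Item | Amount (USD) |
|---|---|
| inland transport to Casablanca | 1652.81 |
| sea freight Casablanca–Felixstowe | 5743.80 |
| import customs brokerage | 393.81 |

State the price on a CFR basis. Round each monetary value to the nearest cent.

Not relevant to the conversion: inland to port — on the seller under both FOB and CFR; already in the FOB price and stays in the CFR price. brokerage — on the buyer under both terms; not part of either seller's price.
From FOB to CFR, the seller additionally bears: freight.
CFR price = 29221.03 + 5743.80 = 34964.83

CFR price: USD 34964.83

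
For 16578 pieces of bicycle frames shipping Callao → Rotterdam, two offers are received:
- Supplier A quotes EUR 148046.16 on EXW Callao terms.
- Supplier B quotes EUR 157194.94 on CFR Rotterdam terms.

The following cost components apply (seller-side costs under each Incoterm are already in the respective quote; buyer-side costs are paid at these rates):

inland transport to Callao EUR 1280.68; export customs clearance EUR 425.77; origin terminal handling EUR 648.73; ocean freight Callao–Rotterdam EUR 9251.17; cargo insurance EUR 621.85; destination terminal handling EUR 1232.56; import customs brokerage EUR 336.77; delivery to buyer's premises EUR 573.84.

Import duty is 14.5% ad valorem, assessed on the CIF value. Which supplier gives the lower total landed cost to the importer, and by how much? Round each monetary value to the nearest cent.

Supplier B is cheaper by EUR 2813.92

Supplier A (EXW):
CIF value = EXW price + inland to port + export clearance + origin terminal + freight + insurance = 148046.16 + 1280.68 + 425.77 + 648.73 + 9251.17 + 621.85 = 160274.36
Import duty = 160274.36 × 14.5% = 23239.78
Buyer bears (A): 1280.68 + 425.77 + 648.73 + 9251.17 + 621.85 + 1232.56 + 336.77 + 573.84 = 14371.37
Landed cost (A) = invoice 148046.16 + 14371.37 + duty 23239.78 = 185657.31
Supplier B (CFR):
CIF value = CFR price + insurance = 157194.94 + 621.85 = 157816.79
Import duty = 157816.79 × 14.5% = 22883.43
Buyer bears (B): 621.85 + 1232.56 + 336.77 + 573.84 = 2765.02
Landed cost (B) = invoice 157194.94 + 2765.02 + duty 22883.43 = 182843.39
Difference = |185657.31 − 182843.39| = 2813.92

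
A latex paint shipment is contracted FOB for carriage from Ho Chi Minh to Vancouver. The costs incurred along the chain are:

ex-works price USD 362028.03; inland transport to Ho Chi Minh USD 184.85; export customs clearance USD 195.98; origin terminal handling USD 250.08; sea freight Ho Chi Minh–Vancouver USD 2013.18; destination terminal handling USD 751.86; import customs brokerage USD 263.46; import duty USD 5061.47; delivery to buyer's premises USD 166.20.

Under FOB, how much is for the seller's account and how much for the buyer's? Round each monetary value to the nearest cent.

Seller: USD 362658.94; buyer: USD 8256.17

FOB: the seller bears costs until goods are on board at the origin port; the buyer bears freight, insurance and all costs thereafter.
Seller's account: goods 362028.03 + inland to port 184.85 + export clearance 195.98 + origin terminal 250.08 = 362658.94
Buyer's account: freight 2013.18 + destination terminal 751.86 + brokerage 263.46 + duty 5061.47 + delivery 166.20 = 8256.17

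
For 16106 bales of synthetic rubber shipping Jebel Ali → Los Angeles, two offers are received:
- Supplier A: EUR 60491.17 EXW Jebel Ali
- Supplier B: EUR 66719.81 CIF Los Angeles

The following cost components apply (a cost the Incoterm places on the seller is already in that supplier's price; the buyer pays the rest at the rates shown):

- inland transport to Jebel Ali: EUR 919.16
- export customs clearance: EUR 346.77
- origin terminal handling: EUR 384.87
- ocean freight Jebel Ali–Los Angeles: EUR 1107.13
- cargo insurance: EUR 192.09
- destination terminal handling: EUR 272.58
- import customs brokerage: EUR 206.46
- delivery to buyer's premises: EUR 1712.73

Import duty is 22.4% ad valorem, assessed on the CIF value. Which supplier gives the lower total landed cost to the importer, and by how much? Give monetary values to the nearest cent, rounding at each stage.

Supplier A is cheaper by EUR 4013.03

Supplier A (EXW):
CIF value = EXW price + inland to port + export clearance + origin terminal + freight + insurance = 60491.17 + 919.16 + 346.77 + 384.87 + 1107.13 + 192.09 = 63441.19
Import duty = 63441.19 × 22.4% = 14210.83
Buyer bears (A): 919.16 + 346.77 + 384.87 + 1107.13 + 192.09 + 272.58 + 206.46 + 1712.73 = 5141.79
Landed cost (A) = invoice 60491.17 + 5141.79 + duty 14210.83 = 79843.79
Supplier B (CIF):
The CIF price already equals the CIF value: 66719.81
Import duty = 66719.81 × 22.4% = 14945.24
Buyer bears (B): 272.58 + 206.46 + 1712.73 = 2191.77
Landed cost (B) = invoice 66719.81 + 2191.77 + duty 14945.24 = 83856.82
Difference = |79843.79 − 83856.82| = 4013.03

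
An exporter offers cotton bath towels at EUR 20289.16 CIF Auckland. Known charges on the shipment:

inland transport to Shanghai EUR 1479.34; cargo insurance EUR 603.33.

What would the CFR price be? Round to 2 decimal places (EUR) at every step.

Not relevant to the conversion: inland to port — on the seller under both CIF and CFR; already in the CIF price and stays in the CFR price.
From CIF to CFR, the seller no longer bears: insurance.
CFR price = 20289.16 − 603.33 = 19685.83

CFR price: EUR 19685.83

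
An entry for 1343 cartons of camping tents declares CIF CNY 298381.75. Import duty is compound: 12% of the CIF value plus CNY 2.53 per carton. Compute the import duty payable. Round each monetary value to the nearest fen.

Import duty: CNY 39203.60

Ad valorem component: 298381.75 × 12% = 35805.81
Specific component: 1343 × 2.53 = 3397.79
Import duty = 35805.81 + 3397.79 = 39203.60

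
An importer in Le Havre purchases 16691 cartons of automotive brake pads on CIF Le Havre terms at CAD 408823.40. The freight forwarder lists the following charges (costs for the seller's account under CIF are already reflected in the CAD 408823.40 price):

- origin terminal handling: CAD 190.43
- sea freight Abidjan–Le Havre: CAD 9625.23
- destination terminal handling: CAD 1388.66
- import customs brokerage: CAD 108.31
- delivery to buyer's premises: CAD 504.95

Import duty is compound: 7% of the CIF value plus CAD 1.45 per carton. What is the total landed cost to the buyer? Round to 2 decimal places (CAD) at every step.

Total landed cost: CAD 463644.91

CIF: the seller pays costs through ocean freight and marine insurance to the destination port.
Already in the invoice (seller's account under CIF): origin terminal, freight — exclude.
The CIF price already equals the CIF value: 408823.40
Ad valorem component: 408823.40 × 7% = 28617.64
Specific component: 16691 × 1.45 = 24201.95
Import duty = 28617.64 + 24201.95 = 52819.59
Buyer bears: destination terminal 1388.66 + brokerage 108.31 + delivery 504.95 + duty 52819.59 = 54821.51
Landed cost = invoice 408823.40 + 54821.51 = 463644.91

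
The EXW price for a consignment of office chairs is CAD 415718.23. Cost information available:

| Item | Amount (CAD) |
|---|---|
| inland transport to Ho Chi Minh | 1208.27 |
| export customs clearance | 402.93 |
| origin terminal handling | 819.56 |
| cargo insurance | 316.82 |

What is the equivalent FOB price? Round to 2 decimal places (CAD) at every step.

FOB price: CAD 418148.99

Not relevant to the conversion: insurance — on the buyer under both terms; not part of either seller's price.
From EXW to FOB, the seller additionally bears: inland to port, export clearance, origin terminal.
FOB price = 415718.23 + 1208.27 + 402.93 + 819.56 = 418148.99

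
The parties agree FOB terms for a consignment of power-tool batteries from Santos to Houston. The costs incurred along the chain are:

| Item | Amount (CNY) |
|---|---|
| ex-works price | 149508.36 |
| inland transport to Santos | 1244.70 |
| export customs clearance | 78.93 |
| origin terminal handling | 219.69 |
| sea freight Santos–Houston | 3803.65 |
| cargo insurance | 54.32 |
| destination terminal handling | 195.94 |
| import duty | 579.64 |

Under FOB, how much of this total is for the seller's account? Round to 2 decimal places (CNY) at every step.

Seller's account: CNY 151051.68

FOB: the seller bears costs until goods are on board at the origin port; the buyer bears freight, insurance and all costs thereafter.
Seller's account: goods 149508.36 + inland to port 1244.70 + export clearance 78.93 + origin terminal 219.69 = 151051.68
Buyer's account: freight 3803.65 + insurance 54.32 + destination terminal 195.94 + duty 579.64 = 4633.55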